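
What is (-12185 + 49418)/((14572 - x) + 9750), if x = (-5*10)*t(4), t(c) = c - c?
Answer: 37233/24322 ≈ 1.5308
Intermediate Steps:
t(c) = 0
x = 0 (x = -5*10*0 = -50*0 = 0)
(-12185 + 49418)/((14572 - x) + 9750) = (-12185 + 49418)/((14572 - 1*0) + 9750) = 37233/((14572 + 0) + 9750) = 37233/(14572 + 9750) = 37233/24322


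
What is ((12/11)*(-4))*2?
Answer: -96/11 ≈ -8.7273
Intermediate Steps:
((12/11)*(-4))*2 = -48/11*2 = -96/11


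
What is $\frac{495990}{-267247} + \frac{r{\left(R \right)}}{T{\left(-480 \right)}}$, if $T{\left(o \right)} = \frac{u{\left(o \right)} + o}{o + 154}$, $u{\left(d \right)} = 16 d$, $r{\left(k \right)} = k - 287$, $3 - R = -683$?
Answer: $\frac{5119101313}{363455920} \approx 14.085$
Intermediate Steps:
$R = 686$ ($R = 3 - -683 = 3 + 683 = 686$)
$r{\left(k \right)} = -287 + k$
$T{\left(o \right)} = \frac{17 o}{154 + o}$ ($T{\left(o \right)} = \frac{16 o + o}{o + 154} = \frac{17 o}{154 + o}$)
$\frac{495990}{-267247} + \frac{r{\left(R \right)}}{T{\left(-480 \right)}} = \frac{495990}{-267247} + \frac{-287 + 686}{17 \left(-480\right) \frac{1}{154 - 480}} = 495990 \left(- \frac{1}{267247}\right) + \frac{399}{17 \left(-480\right) \frac{1}{-326}} = - \frac{495990}{267247} + \frac{399}{17 \left(-480\right) \left(- \frac{1}{326}\right)} = - \frac{495990}{267247} + \frac{399}{\frac{4080}{163}} = - \frac{495990}{267247} + 399 \cdot \frac{163}{4080} = - \frac{495990}{267247} + \frac{21679}{1360} = \frac{5119101313}{363455920}$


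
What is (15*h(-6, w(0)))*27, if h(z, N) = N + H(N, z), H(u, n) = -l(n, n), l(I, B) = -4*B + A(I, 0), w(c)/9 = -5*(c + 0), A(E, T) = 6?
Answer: -12150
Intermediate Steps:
w(c) = -45*c (w(c) = 9*(-5*(c + 0)) = 9*(-5*c) = -45*c)
l(I, B) = 6 - 4*B (l(I, B) = -4*B + 6 = 6 - 4*B)
H(u, n) = -6 + 4*n (H(u, n) = -(6 - 4*n) = -6 + 4*n)
h(z, N) = -6 + N + 4*z (h(z, N) = N + (-6 + 4*z) = -6 + N + 4*z)
(15*h(-6, w(0)))*27 = (15*(-6 - 45*0 + 4*(-6)))*27 = (15*(-6 + 0 - 24))*27 = (15*(-30))*27 = -450*27 = -12150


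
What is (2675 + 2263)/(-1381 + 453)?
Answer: -2469/464 ≈ -5.3211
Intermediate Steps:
(2675 + 2263)/(-1381 + 453) = 4938/(-928) = 4938*(-1/928) = -2469/464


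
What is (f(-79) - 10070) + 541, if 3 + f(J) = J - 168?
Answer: -9779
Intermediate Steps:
f(J) = -171 + J (f(J) = -3 + (J - 168) = -3 + (-168 + J) = -171 + J)
(f(-79) - 10070) + 541 = ((-171 - 79) - 10070) + 541 = (-250 - 10070) + 541 = -10320 + 541 = -9779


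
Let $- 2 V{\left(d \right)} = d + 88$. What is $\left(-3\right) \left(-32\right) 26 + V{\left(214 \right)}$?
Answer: $2345$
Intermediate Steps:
$V{\left(d \right)} = -44 - \frac{d}{2}$ ($V{\left(d \right)} = - \frac{d + 88}{2} = - \frac{88 + d}{2} = -44 - \frac{d}{2}$)
$\left(-3\right) \left(-32\right) 26 + V{\left(214 \right)} = \left(-3\right) \left(-32\right) 26 - 151 = 96 \cdot 26 - 151 = 2496 - 151 = 2345$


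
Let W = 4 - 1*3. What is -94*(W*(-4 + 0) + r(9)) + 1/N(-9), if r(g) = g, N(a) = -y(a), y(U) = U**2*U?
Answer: -342629/729 ≈ -470.00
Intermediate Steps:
W = 1 (W = 4 - 3 = 1)
y(U) = U**3
N(a) = -a**3
-94*(W*(-4 + 0) + r(9)) + 1/N(-9) = -94*(1*(-4 + 0) + 9) + 1/(-1*(-9)**3) = -94*(1*(-4) + 9) + 1/(-1*(-729)) = -94*(-4 + 9) + 1/729 = -94*5 + 1/729 = -470 + 1/729 = -342629/729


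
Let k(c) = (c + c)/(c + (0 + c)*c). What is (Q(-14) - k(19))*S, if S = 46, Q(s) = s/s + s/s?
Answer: 437/5 ≈ 87.400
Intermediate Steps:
Q(s) = 2 (Q(s) = 1 + 1 = 2)
k(c) = 2*c/(c + c²) (k(c) = (2*c)/(c + c*c) = (2*c)/(c + c²) = 2*c/(c + c²))
(Q(-14) - k(19))*S = (2 - 2/(1 + 19))*46 = (2 - 2/20)*46 = (2 - 1*⅒)*46 = (2 - ⅒)*46 = (19/10)*46 = 437/5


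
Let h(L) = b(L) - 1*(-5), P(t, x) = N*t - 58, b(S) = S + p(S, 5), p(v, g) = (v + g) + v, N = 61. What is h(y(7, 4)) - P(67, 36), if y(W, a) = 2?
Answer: -4013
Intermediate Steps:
p(v, g) = g + 2*v (p(v, g) = (g + v) + v = g + 2*v)
b(S) = 5 + 3*S (b(S) = S + (5 + 2*S) = 5 + 3*S)
P(t, x) = -58 + 61*t (P(t, x) = 61*t - 58 = -58 + 61*t)
h(L) = 10 + 3*L (h(L) = (5 + 3*L) - 1*(-5) = (5 + 3*L) + 5 = 10 + 3*L)
h(y(7, 4)) - P(67, 36) = (10 + 3*2) - (-58 + 61*67) = (10 + 6) - (-58 + 4087) = 16 - 1*4029 = 16 - 4029 = -4013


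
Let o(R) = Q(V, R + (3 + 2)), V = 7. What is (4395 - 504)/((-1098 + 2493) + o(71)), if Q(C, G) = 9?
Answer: 1297/468 ≈ 2.7714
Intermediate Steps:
o(R) = 9
(4395 - 504)/((-1098 + 2493) + o(71)) = (4395 - 504)/((-1098 + 2493) + 9) = 3891/(1395 + 9) = 3891/1404 = 3891*(1/1404) = 1297/468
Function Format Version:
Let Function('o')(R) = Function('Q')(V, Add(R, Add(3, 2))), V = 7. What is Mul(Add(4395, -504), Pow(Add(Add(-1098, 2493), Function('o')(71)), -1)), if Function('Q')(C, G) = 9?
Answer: Rational(1297, 468) ≈ 2.7714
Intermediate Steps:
Function('o')(R) = 9
Mul(Add(4395, -504), Pow(Add(Add(-1098, 2493), Function('o')(71)), -1)) = Mul(Add(4395, -504), Pow(Add(Add(-1098, 2493), 9), -1)) = Mul(3891, Pow(Add(1395, 9), -1)) = Mul(3891, Pow(1404, -1)) = Mul(3891, Rational(1, 1404)) = Rational(1297, 468)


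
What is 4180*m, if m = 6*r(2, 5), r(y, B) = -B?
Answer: -125400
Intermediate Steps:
m = -30 (m = 6*(-1*5) = 6*(-5) = -30)
4180*m = 4180*(-30) = -125400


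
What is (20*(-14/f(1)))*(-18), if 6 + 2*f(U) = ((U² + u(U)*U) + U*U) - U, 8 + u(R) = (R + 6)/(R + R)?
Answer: -20160/19 ≈ -1061.1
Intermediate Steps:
u(R) = -8 + (6 + R)/(2*R) (u(R) = -8 + (R + 6)/(R + R) = -8 + (6 + R)/((2*R)) = -8 + (6 + R)*(1/(2*R)) = -8 + (6 + R)/(2*R))
f(U) = -3 + U² - U/2 + U*(-15/2 + 3/U)/2 (f(U) = -3 + (((U² + (-15/2 + 3/U)*U) + U*U) - U)/2 = -3 + (((U² + U*(-15/2 + 3/U)) + U²) - U)/2 = -3 + ((2*U² + U*(-15/2 + 3/U)) - U)/2 = -3 + (-U + 2*U² + U*(-15/2 + 3/U))/2 = -3 + (U² - U/2 + U*(-15/2 + 3/U)/2) = -3 + U² - U/2 + U*(-15/2 + 3/U)/2)
(20*(-14/f(1)))*(-18) = (20*(-14/(-3/2 + 1² - 17/4*1)))*(-18) = (20*(-14/(-3/2 + 1 - 17/4)))*(-18) = (20*(-14/(-19/4)))*(-18) = (20*(-14*(-4/19)))*(-18) = (20*(56/19))*(-18) = (1120/19)*(-18) = -20160/19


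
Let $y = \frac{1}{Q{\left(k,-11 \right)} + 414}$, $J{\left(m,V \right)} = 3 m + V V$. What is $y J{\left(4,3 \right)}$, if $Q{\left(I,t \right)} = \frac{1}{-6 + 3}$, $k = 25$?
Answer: $\frac{63}{1241} \approx 0.050766$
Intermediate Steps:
$Q{\left(I,t \right)} = - \frac{1}{3}$ ($Q{\left(I,t \right)} = \frac{1}{-3} = - \frac{1}{3}$)
$J{\left(m,V \right)} = V^{2} + 3 m$ ($J{\left(m,V \right)} = 3 m + V^{2} = V^{2} + 3 m$)
$y = \frac{3}{1241}$ ($y = \frac{1}{- \frac{1}{3} + 414} = \frac{1}{\frac{1241}{3}} = \frac{3}{1241} \approx 0.0024174$)
$y J{\left(4,3 \right)} = \frac{3 \left(3^{2} + 3 \cdot 4\right)}{1241} = \frac{3 \left(9 + 12\right)}{1241} = \frac{3}{1241} \cdot 21 = \frac{63}{1241}$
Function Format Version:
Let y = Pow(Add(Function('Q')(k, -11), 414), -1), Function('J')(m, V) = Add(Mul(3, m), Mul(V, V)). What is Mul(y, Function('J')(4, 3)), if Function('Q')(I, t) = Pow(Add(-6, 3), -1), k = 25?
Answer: Rational(63, 1241) ≈ 0.050766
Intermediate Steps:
Function('Q')(I, t) = Rational(-1, 3) (Function('Q')(I, t) = Pow(-3, -1) = Rational(-1, 3))
Function('J')(m, V) = Add(Pow(V, 2), Mul(3, m)) (Function('J')(m, V) = Add(Mul(3, m), Pow(V, 2)) = Add(Pow(V, 2), Mul(3, m)))
y = Rational(3, 1241) (y = Pow(Add(Rational(-1, 3), 414), -1) = Pow(Rational(1241, 3), -1) = Rational(3, 1241) ≈ 0.0024174)
Mul(y, Function('J')(4, 3)) = Mul(Rational(3, 1241), Add(Pow(3, 2), Mul(3, 4))) = Mul(Rational(3, 1241), Add(9, 12)) = Mul(Rational(3, 1241), 21) = Rational(63, 1241)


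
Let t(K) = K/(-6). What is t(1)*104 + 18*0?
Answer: -52/3 ≈ -17.333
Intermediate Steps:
t(K) = -K/6 (t(K) = K*(-⅙) = -K/6)
t(1)*104 + 18*0 = -⅙*1*104 + 18*0 = -⅙*104 + 0 = -52/3 + 0 = -52/3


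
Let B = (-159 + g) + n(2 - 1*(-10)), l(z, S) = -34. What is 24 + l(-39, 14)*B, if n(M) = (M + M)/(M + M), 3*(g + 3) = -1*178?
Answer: 22546/3 ≈ 7515.3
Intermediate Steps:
g = -187/3 (g = -3 + (-1*178)/3 = -3 + (1/3)*(-178) = -3 - 178/3 = -187/3 ≈ -62.333)
n(M) = 1 (n(M) = (2*M)/((2*M)) = (2*M)*(1/(2*M)) = 1)
B = -661/3 (B = (-159 - 187/3) + 1 = -664/3 + 1 = -661/3 ≈ -220.33)
24 + l(-39, 14)*B = 24 - 34*(-661/3) = 24 + 22474/3 = 22546/3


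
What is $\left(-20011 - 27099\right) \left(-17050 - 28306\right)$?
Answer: $2136721160$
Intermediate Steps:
$\left(-20011 - 27099\right) \left(-17050 - 28306\right) = \left(-47110\right) \left(-45356\right) = 2136721160$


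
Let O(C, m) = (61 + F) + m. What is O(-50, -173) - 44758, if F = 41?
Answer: -44829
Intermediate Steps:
O(C, m) = 102 + m (O(C, m) = (61 + 41) + m = 102 + m)
O(-50, -173) - 44758 = (102 - 173) - 44758 = -71 - 44758 = -44829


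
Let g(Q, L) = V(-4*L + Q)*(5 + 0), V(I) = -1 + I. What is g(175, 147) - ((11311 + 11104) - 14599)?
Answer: -9886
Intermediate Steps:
g(Q, L) = -5 - 20*L + 5*Q (g(Q, L) = (-1 + (-4*L + Q))*(5 + 0) = (-1 + (Q - 4*L))*5 = (-1 + Q - 4*L)*5 = -5 - 20*L + 5*Q)
g(175, 147) - ((11311 + 11104) - 14599) = (-5 - 20*147 + 5*175) - ((11311 + 11104) - 14599) = (-5 - 2940 + 875) - (22415 - 14599) = -2070 - 1*7816 = -2070 - 7816 = -9886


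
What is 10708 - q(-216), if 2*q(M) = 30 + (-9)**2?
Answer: 21305/2 ≈ 10653.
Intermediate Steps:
q(M) = 111/2 (q(M) = (30 + (-9)**2)/2 = (30 + 81)/2 = (1/2)*111 = 111/2)
10708 - q(-216) = 10708 - 1*111/2 = 10708 - 111/2 = 21305/2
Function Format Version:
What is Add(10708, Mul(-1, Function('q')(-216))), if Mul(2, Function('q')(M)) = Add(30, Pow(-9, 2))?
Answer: Rational(21305, 2) ≈ 10653.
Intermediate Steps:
Function('q')(M) = Rational(111, 2) (Function('q')(M) = Mul(Rational(1, 2), Add(30, Pow(-9, 2))) = Mul(Rational(1, 2), Add(30, 81)) = Mul(Rational(1, 2), 111) = Rational(111, 2))
Add(10708, Mul(-1, Function('q')(-216))) = Add(10708, Mul(-1, Rational(111, 2))) = Add(10708, Rational(-111, 2)) = Rational(21305, 2)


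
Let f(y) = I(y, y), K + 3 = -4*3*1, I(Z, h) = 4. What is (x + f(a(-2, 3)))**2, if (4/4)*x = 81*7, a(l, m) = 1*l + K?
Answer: 326041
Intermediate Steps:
K = -15 (K = -3 - 4*3*1 = -3 - 12*1 = -3 - 12 = -15)
a(l, m) = -15 + l (a(l, m) = 1*l - 15 = l - 15 = -15 + l)
f(y) = 4
x = 567 (x = 81*7 = 567)
(x + f(a(-2, 3)))**2 = (567 + 4)**2 = 571**2 = 326041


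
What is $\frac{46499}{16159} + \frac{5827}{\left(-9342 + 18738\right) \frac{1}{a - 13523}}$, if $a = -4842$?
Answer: $- \frac{1728783819341}{151829964} \approx -11386.0$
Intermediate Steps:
$\frac{46499}{16159} + \frac{5827}{\left(-9342 + 18738\right) \frac{1}{a - 13523}} = \frac{46499}{16159} + \frac{5827}{\left(-9342 + 18738\right) \frac{1}{-4842 - 13523}} = 46499 \cdot \frac{1}{16159} + \frac{5827}{9396 \frac{1}{-18365}} = \frac{46499}{16159} + \frac{5827}{9396 \left(- \frac{1}{18365}\right)} = \frac{46499}{16159} + \frac{5827}{- \frac{9396}{18365}} = \frac{46499}{16159} + 5827 \left(- \frac{18365}{9396}\right) = \frac{46499}{16159} - \frac{107012855}{9396} = - \frac{1728783819341}{151829964}$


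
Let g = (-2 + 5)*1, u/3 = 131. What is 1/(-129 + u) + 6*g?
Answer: 4753/264 ≈ 18.004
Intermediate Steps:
u = 393 (u = 3*131 = 393)
g = 3 (g = 3*1 = 3)
1/(-129 + u) + 6*g = 1/(-129 + 393) + 6*3 = 1/264 + 18 = 4753/264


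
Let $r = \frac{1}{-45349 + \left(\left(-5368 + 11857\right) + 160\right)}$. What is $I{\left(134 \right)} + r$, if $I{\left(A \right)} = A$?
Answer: $\frac{5185799}{38700} \approx 134.0$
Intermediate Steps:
$r = - \frac{1}{38700}$ ($r = \frac{1}{-45349 + \left(6489 + 160\right)} = \frac{1}{-45349 + 6649} = \frac{1}{-38700} = - \frac{1}{38700} \approx -2.584 \cdot 10^{-5}$)
$I{\left(134 \right)} + r = 134 - \frac{1}{38700} = \frac{5185799}{38700}$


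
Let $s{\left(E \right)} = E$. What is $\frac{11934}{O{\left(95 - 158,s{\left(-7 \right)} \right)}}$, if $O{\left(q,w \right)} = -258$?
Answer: $- \frac{1989}{43} \approx -46.256$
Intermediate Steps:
$\frac{11934}{O{\left(95 - 158,s{\left(-7 \right)} \right)}} = \frac{11934}{-258} = 11934 \left(- \frac{1}{258}\right) = - \frac{1989}{43}$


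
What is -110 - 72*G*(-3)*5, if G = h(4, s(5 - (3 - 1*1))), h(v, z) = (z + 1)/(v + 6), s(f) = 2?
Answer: 214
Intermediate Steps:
h(v, z) = (1 + z)/(6 + v)
G = 3/10 (G = (1 + 2)/(6 + 4) = 3/10 ≈ 0.30000)
-110 - 72*G*(-3)*5 = -110 - 72*(3/10)*(-3)*5 = -110 - (-324)*5/5 = -110 - 72*(-9/2) = -110 + 324 = 214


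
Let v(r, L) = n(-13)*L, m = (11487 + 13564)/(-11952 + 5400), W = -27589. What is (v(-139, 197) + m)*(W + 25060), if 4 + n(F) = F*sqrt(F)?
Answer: 112141199/56 + 6476769*I*sqrt(13) ≈ 2.0025e+6 + 2.3352e+7*I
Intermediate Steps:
n(F) = -4 + F**(3/2) (n(F) = -4 + F*sqrt(F) = -4 + F**(3/2))
m = -1927/504 (m = 25051/(-6552) = 25051*(-1/6552) = -1927/504 ≈ -3.8234)
v(r, L) = L*(-4 - 13*I*sqrt(13)) (v(r, L) = (-4 + (-13)**(3/2))*L = (-4 - 13*I*sqrt(13))*L = L*(-4 - 13*I*sqrt(13)))
(v(-139, 197) + m)*(W + 25060) = (-1*197*(4 + 13*I*sqrt(13)) - 1927/504)*(-27589 + 25060) = ((-788 - 2561*I*sqrt(13)) - 1927/504)*(-2529) = (-399079/504 - 2561*I*sqrt(13))*(-2529) = 112141199/56 + 6476769*I*sqrt(13)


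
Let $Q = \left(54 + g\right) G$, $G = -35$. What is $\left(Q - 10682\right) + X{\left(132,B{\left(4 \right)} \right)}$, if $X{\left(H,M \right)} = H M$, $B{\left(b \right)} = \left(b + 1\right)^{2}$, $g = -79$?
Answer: $-6507$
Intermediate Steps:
$Q = 875$ ($Q = \left(54 - 79\right) \left(-35\right) = \left(-25\right) \left(-35\right) = 875$)
$B{\left(b \right)} = \left(1 + b\right)^{2}$
$\left(Q - 10682\right) + X{\left(132,B{\left(4 \right)} \right)} = \left(875 - 10682\right) + 132 \left(1 + 4\right)^{2} = -9807 + 132 \cdot 5^{2} = -9807 + 132 \cdot 25 = -9807 + 3300 = -6507$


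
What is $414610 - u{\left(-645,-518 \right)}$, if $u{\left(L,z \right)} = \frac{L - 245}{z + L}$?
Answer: $\frac{482190540}{1163} \approx 4.1461 \cdot 10^{5}$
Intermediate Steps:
$u{\left(L,z \right)} = \frac{-245 + L}{L + z}$
$414610 - u{\left(-645,-518 \right)} = 414610 - \frac{-245 - 645}{-645 - 518} = 414610 - \frac{1}{-1163} \left(-890\right) = 414610 - \left(- \frac{1}{1163}\right) \left(-890\right) = 414610 - \frac{890}{1163} = \frac{482190540}{1163}$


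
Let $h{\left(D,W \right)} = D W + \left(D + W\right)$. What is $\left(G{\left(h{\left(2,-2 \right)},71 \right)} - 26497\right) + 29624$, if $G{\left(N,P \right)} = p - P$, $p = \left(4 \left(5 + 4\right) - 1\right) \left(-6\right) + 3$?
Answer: $2849$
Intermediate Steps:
$h{\left(D,W \right)} = D + W + D W$
$p = -207$ ($p = \left(4 \cdot 9 - 1\right) \left(-6\right) + 3 = \left(36 - 1\right) \left(-6\right) + 3 = 35 \left(-6\right) + 3 = -210 + 3 = -207$)
$G{\left(N,P \right)} = -207 - P$
$\left(G{\left(h{\left(2,-2 \right)},71 \right)} - 26497\right) + 29624 = \left(\left(-207 - 71\right) - 26497\right) + 29624 = \left(-278 - 26497\right) + 29624 = -26775 + 29624 = 2849$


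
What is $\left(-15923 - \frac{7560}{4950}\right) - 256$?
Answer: $- \frac{889929}{55} \approx -16181.0$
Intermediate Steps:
$\left(-15923 - \frac{7560}{4950}\right) - 256 = \left(-15923 - \frac{84}{55}\right) - 256 = - \frac{875849}{55} - 256 = - \frac{889929}{55}$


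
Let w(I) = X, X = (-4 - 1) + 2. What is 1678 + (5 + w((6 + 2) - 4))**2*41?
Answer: 1842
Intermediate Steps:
X = -3 (X = -5 + 2 = -3)
w(I) = -3
1678 + (5 + w((6 + 2) - 4))**2*41 = 1678 + (5 - 3)**2*41 = 1678 + 2**2*41 = 1678 + 4*41 = 1678 + 164 = 1842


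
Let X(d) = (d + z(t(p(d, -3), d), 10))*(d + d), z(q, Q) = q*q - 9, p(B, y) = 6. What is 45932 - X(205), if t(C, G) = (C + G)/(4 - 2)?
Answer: -9195661/2 ≈ -4.5978e+6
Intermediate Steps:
t(C, G) = C/2 + G/2 (t(C, G) = (C + G)/2 = (C + G)*(½) = C/2 + G/2)
z(q, Q) = -9 + q² (z(q, Q) = q² - 9 = -9 + q²)
X(d) = 2*d*(-9 + d + (3 + d/2)²) (X(d) = (d + (-9 + ((½)*6 + d/2)²))*(d + d) = (d + (-9 + (3 + d/2)²))*(2*d) = (-9 + d + (3 + d/2)²)*(2*d) = 2*d*(-9 + d + (3 + d/2)²))
45932 - X(205) = 45932 - 205²*(16 + 205)/2 = 45932 - 42025*221/2 = 45932 - 1*9287525/2 = 45932 - 9287525/2 = -9195661/2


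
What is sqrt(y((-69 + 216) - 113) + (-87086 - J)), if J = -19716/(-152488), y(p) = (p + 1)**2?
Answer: I*sqrt(2546548021438)/5446 ≈ 293.02*I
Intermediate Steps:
y(p) = (1 + p)**2
J = 4929/38122 (J = -19716*(-1/152488) = 4929/38122 ≈ 0.12930)
sqrt(y((-69 + 216) - 113) + (-87086 - J)) = sqrt((1 + ((-69 + 216) - 113))**2 + (-87086 - 1*4929/38122)) = sqrt((1 + (147 - 113))**2 + (-87086 - 4929/38122)) = sqrt((1 + 34)**2 - 3319897421/38122) = sqrt(35**2 - 3319897421/38122) = sqrt(1225 - 3319897421/38122) = sqrt(-3273197971/38122) = I*sqrt(2546548021438)/5446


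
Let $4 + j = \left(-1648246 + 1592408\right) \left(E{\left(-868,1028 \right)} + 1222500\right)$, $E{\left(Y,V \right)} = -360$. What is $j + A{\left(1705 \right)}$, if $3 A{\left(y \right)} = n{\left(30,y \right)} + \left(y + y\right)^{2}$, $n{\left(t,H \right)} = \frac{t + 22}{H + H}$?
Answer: $- \frac{116345751280578}{1705} \approx -6.8238 \cdot 10^{10}$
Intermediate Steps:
$n{\left(t,H \right)} = \frac{22 + t}{2 H}$
$A{\left(y \right)} = \frac{4 y^{2}}{3} + \frac{26}{3 y}$ ($A{\left(y \right)} = \frac{\frac{22 + 30}{2 y} + \left(y + y\right)^{2}}{3} = \frac{\frac{1}{2} \frac{1}{y} 52 + \left(2 y\right)^{2}}{3} = \frac{\frac{26}{y} + 4 y^{2}}{3} = \frac{4 y^{2} + \frac{26}{y}}{3} = \frac{4 y^{2}}{3} + \frac{26}{3 y}$)
$j = -68241853324$ ($j = -4 + \left(-1648246 + 1592408\right) \left(-360 + 1222500\right) = -4 - 68241853320 = -68241853324$)
$j + A{\left(1705 \right)} = -68241853324 + \frac{2 \left(13 + 2 \cdot 1705^{3}\right)}{3 \cdot 1705} = -68241853324 + \frac{2}{3} \cdot \frac{1}{1705} \left(13 + 2 \cdot 4956477625\right) = -68241853324 + \frac{2}{3} \cdot \frac{1}{1705} \left(13 + 9912955250\right) = -68241853324 + \frac{2}{3} \cdot \frac{1}{1705} \cdot 9912955263 = -68241853324 + \frac{6608636842}{1705} = - \frac{116345751280578}{1705}$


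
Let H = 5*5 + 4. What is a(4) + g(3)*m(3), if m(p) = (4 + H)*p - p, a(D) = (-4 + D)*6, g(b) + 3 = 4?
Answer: 96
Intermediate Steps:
g(b) = 1 (g(b) = -3 + 4 = 1)
H = 29 (H = 25 + 4 = 29)
a(D) = -24 + 6*D
m(p) = 32*p (m(p) = (4 + 29)*p - p = 33*p - p = 32*p)
a(4) + g(3)*m(3) = (-24 + 6*4) + 1*(32*3) = (-24 + 24) + 1*96 = 0 + 96 = 96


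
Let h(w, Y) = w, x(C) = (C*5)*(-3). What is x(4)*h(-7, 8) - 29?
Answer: 391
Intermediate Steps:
x(C) = -15*C (x(C) = (5*C)*(-3) = -15*C)
x(4)*h(-7, 8) - 29 = -15*4*(-7) - 29 = -60*(-7) - 29 = 420 - 29 = 391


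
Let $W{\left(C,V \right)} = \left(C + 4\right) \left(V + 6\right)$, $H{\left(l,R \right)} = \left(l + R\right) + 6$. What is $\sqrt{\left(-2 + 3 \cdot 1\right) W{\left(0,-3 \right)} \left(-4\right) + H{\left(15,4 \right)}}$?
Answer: $i \sqrt{23} \approx 4.7958 i$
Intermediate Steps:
$H{\left(l,R \right)} = 6 + R + l$ ($H{\left(l,R \right)} = \left(R + l\right) + 6 = 6 + R + l$)
$W{\left(C,V \right)} = \left(4 + C\right) \left(6 + V\right)$
$\sqrt{\left(-2 + 3 \cdot 1\right) W{\left(0,-3 \right)} \left(-4\right) + H{\left(15,4 \right)}} = \sqrt{\left(-2 + 3 \cdot 1\right) \left(24 + 4 \left(-3\right) + 6 \cdot 0 + 0 \left(-3\right)\right) \left(-4\right) + \left(6 + 4 + 15\right)} = \sqrt{\left(-2 + 3\right) \left(24 - 12 + 0 + 0\right) \left(-4\right) + 25} = \sqrt{1 \cdot 12 \left(-4\right) + 25} = \sqrt{12 \left(-4\right) + 25} = \sqrt{-48 + 25} = \sqrt{-23} = i \sqrt{23}$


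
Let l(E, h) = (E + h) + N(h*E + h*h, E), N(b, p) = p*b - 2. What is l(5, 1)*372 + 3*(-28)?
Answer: 12564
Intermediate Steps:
N(b, p) = -2 + b*p (N(b, p) = b*p - 2 = -2 + b*p)
l(E, h) = -2 + E + h + E*(h² + E*h) (l(E, h) = (E + h) + (-2 + (h*E + h*h)*E) = (E + h) + (-2 + (E*h + h²)*E) = (E + h) + (-2 + (h² + E*h)*E) = (E + h) + (-2 + E*(h² + E*h)) = -2 + E + h + E*(h² + E*h))
l(5, 1)*372 + 3*(-28) = (-2 + 5 + 1 + 5*1*(5 + 1))*372 + 3*(-28) = (-2 + 5 + 1 + 5*1*6)*372 - 84 = (-2 + 5 + 1 + 30)*372 - 84 = 34*372 - 84 = 12648 - 84 = 12564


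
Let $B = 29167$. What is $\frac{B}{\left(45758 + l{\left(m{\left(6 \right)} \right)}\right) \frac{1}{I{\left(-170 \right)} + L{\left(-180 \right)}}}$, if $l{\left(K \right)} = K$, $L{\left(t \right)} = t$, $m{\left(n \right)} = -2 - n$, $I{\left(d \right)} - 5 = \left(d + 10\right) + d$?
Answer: $- \frac{2945867}{9150} \approx -321.95$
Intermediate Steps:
$I{\left(d \right)} = 15 + 2 d$ ($I{\left(d \right)} = 5 + \left(\left(d + 10\right) + d\right) = 5 + \left(\left(10 + d\right) + d\right) = 5 + \left(10 + 2 d\right) = 15 + 2 d$)
$\frac{B}{\left(45758 + l{\left(m{\left(6 \right)} \right)}\right) \frac{1}{I{\left(-170 \right)} + L{\left(-180 \right)}}} = \frac{29167}{\left(45758 - 8\right) \frac{1}{\left(15 + 2 \left(-170\right)\right) - 180}} = \frac{29167}{\left(45758 - 8\right) \frac{1}{\left(15 - 340\right) - 180}} = \frac{29167}{\left(45758 - 8\right) \frac{1}{-325 - 180}} = \frac{29167}{45750 \frac{1}{-505}} = \frac{29167}{45750 \left(- \frac{1}{505}\right)} = \frac{29167}{- \frac{9150}{101}} = 29167 \left(- \frac{101}{9150}\right) = - \frac{2945867}{9150}$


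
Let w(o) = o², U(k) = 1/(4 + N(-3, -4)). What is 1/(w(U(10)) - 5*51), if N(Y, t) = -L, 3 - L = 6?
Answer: -49/12494 ≈ -0.0039219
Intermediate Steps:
L = -3 (L = 3 - 1*6 = 3 - 6 = -3)
N(Y, t) = 3 (N(Y, t) = -1*(-3) = 3)
U(k) = ⅐ (U(k) = 1/(4 + 3) = 1/7 = ⅐)
1/(w(U(10)) - 5*51) = 1/((⅐)² - 5*51) = 1/(1/49 - 255) = 1/(-12494/49) = -49/12494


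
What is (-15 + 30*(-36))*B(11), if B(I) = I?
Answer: -12045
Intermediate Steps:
(-15 + 30*(-36))*B(11) = (-15 + 30*(-36))*11 = (-15 - 1080)*11 = -1095*11 = -12045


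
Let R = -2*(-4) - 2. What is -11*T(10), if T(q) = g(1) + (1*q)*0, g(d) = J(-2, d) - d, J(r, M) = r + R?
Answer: -33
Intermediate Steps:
R = 6 (R = 8 - 2 = 6)
J(r, M) = 6 + r (J(r, M) = r + 6 = 6 + r)
g(d) = 4 - d (g(d) = (6 - 2) - d = 4 - d)
T(q) = 3 (T(q) = (4 - 1*1) + (1*q)*0 = (4 - 1) + q*0 = 3 + 0 = 3)
-11*T(10) = -11*3 = -33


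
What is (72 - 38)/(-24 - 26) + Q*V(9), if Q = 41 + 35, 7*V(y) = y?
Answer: 16981/175 ≈ 97.034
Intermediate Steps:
V(y) = y/7
Q = 76
(72 - 38)/(-24 - 26) + Q*V(9) = (72 - 38)/(-24 - 26) + 76*((1/7)*9) = 34/(-50) + 76*(9/7) = 34*(-1/50) + 684/7 = -17/25 + 684/7 = 16981/175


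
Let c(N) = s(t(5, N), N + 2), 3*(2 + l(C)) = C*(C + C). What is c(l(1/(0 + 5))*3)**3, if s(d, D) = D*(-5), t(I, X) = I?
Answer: 941192/125 ≈ 7529.5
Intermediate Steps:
l(C) = -2 + 2*C**2/3 (l(C) = -2 + (C*(C + C))/3 = -2 + (C*(2*C))/3 = -2 + (2*C**2)/3 = -2 + 2*C**2/3)
s(d, D) = -5*D
c(N) = -10 - 5*N (c(N) = -5*(N + 2) = -5*(2 + N) = -10 - 5*N)
c(l(1/(0 + 5))*3)**3 = (-10 - 5*(-2 + 2*(1/(0 + 5))**2/3)*3)**3 = (-10 - 5*(-2 + 2*(1/5)**2/3)*3)**3 = (-10 - 5*(-2 + (2/3)*(1/25))*3)**3 = (-10 - 5*(-2 + 2/75)*3)**3 = (-10 - (-148)*3/15)**3 = (-10 - 5*(-148/25))**3 = (-10 + 148/5)**3 = (98/5)**3 = 941192/125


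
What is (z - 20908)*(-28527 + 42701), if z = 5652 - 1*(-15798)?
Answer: 7682308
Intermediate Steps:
z = 21450 (z = 5652 + 15798 = 21450)
(z - 20908)*(-28527 + 42701) = (21450 - 20908)*(-28527 + 42701) = 542*14174 = 7682308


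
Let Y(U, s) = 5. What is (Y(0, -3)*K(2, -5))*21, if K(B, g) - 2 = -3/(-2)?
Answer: 735/2 ≈ 367.50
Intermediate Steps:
K(B, g) = 7/2 (K(B, g) = 2 - 3/(-2) = 2 - 3*(-½) = 2 + 3/2 = 7/2)
(Y(0, -3)*K(2, -5))*21 = (5*(7/2))*21 = (35/2)*21 = 735/2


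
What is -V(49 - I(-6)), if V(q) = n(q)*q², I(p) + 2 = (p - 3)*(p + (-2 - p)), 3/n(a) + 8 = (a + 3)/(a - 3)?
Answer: 16335/34 ≈ 480.44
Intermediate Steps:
n(a) = 3/(-8 + (3 + a)/(-3 + a)) (n(a) = 3/(-8 + (a + 3)/(a - 3)) = 3/(-8 + (3 + a)/(-3 + a)))
I(p) = 4 - 2*p (I(p) = -2 + (p - 3)*(p + (-2 - p)) = -2 + (-3 + p)*(-2) = -2 + (6 - 2*p) = 4 - 2*p)
V(q) = 3*q²*(3 - q)/(-27 + 7*q) (V(q) = (3*(3 - q)/(-27 + 7*q))*q² = 3*q²*(3 - q)/(-27 + 7*q))
-V(49 - I(-6)) = -3*(49 - (4 - 2*(-6)))²*(3 - (49 - (4 - 2*(-6))))/(-27 + 7*(49 - (4 - 2*(-6)))) = -3*(49 - (4 + 12))²*(3 - (49 - (4 + 12)))/(-27 + 7*(49 - (4 + 12))) = -3*(49 - 1*16)²*(3 - (49 - 1*16))/(-27 + 7*(49 - 1*16)) = -3*(49 - 16)²*(3 - (49 - 16))/(-27 + 7*(49 - 16)) = -3*33²*(3 - 1*33)/(-27 + 7*33) = -3*1089*(3 - 33)/(-27 + 231) = -3*1089*(-30)/204 = -1*(-16335/34) = 16335/34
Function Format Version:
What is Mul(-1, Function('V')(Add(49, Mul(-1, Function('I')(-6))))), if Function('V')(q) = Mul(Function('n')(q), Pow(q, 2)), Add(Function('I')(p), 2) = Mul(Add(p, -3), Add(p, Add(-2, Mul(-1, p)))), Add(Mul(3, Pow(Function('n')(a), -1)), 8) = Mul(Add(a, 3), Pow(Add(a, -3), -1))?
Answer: Rational(16335, 34) ≈ 480.44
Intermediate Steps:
Function('n')(a) = Mul(3, Pow(Add(-8, Mul(Pow(Add(-3, a), -1), Add(3, a))), -1)) (Function('n')(a) = Mul(3, Pow(Add(-8, Mul(Add(a, 3), Pow(Add(a, -3), -1))), -1)) = Mul(3, Pow(Add(-8, Mul(Add(3, a), Pow(Add(-3, a), -1))), -1)) = Mul(3, Pow(Add(-8, Mul(Pow(Add(-3, a), -1), Add(3, a))), -1)))
Function('I')(p) = Add(4, Mul(-2, p)) (Function('I')(p) = Add(-2, Mul(Add(p, -3), Add(p, Add(-2, Mul(-1, p))))) = Add(-2, Mul(Add(-3, p), -2)) = Add(-2, Add(6, Mul(-2, p))) = Add(4, Mul(-2, p)))
Function('V')(q) = Mul(3, Pow(q, 2), Pow(Add(-27, Mul(7, q)), -1), Add(3, Mul(-1, q))) (Function('V')(q) = Mul(Mul(3, Pow(Add(-27, Mul(7, q)), -1), Add(3, Mul(-1, q))), Pow(q, 2)) = Mul(3, Pow(q, 2), Pow(Add(-27, Mul(7, q)), -1), Add(3, Mul(-1, q))))
Mul(-1, Function('V')(Add(49, Mul(-1, Function('I')(-6))))) = Mul(-1, Mul(3, Pow(Add(49, Mul(-1, Add(4, Mul(-2, -6)))), 2), Pow(Add(-27, Mul(7, Add(49, Mul(-1, Add(4, Mul(-2, -6)))))), -1), Add(3, Mul(-1, Add(49, Mul(-1, Add(4, Mul(-2, -6)))))))) = Mul(-1, Mul(3, Pow(Add(49, Mul(-1, Add(4, 12))), 2), Pow(Add(-27, Mul(7, Add(49, Mul(-1, Add(4, 12))))), -1), Add(3, Mul(-1, Add(49, Mul(-1, Add(4, 12))))))) = Mul(-1, Mul(3, Pow(Add(49, Mul(-1, 16)), 2), Pow(Add(-27, Mul(7, Add(49, Mul(-1, 16)))), -1), Add(3, Mul(-1, Add(49, Mul(-1, 16)))))) = Mul(-1, Mul(3, Pow(Add(49, -16), 2), Pow(Add(-27, Mul(7, Add(49, -16))), -1), Add(3, Mul(-1, Add(49, -16))))) = Mul(-1, Mul(3, Pow(33, 2), Pow(Add(-27, Mul(7, 33)), -1), Add(3, Mul(-1, 33)))) = Mul(-1, Mul(3, 1089, Pow(Add(-27, 231), -1), Add(3, -33))) = Mul(-1, Mul(3, 1089, Pow(204, -1), -30)) = Mul(-1, Mul(3, 1089, Rational(1, 204), -30)) = Mul(-1, Rational(-16335, 34)) = Rational(16335, 34)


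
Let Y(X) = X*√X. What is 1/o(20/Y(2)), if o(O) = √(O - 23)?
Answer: -I/√(23 - 5*√2) ≈ -0.25056*I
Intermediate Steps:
Y(X) = X^(3/2)
o(O) = √(-23 + O)
1/o(20/Y(2)) = 1/(√(-23 + 20/(2^(3/2)))) = 1/(√(-23 + 20/((2*√2)))) = 1/(√(-23 + 20*(√2/4))) = 1/(√(-23 + 5*√2)) = (-23 + 5*√2)^(-½)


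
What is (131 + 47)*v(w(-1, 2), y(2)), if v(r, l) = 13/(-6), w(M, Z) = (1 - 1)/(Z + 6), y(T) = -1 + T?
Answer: -1157/3 ≈ -385.67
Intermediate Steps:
w(M, Z) = 0 (w(M, Z) = 0/(6 + Z) = 0)
v(r, l) = -13/6 (v(r, l) = 13*(-⅙) = -13/6)
(131 + 47)*v(w(-1, 2), y(2)) = (131 + 47)*(-13/6) = 178*(-13/6) = -1157/3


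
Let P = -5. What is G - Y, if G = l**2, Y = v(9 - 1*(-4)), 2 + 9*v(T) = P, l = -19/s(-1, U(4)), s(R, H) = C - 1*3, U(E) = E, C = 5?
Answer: 3277/36 ≈ 91.028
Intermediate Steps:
s(R, H) = 2 (s(R, H) = 5 - 1*3 = 5 - 3 = 2)
l = -19/2 ≈ -9.5000
v(T) = -7/9 (v(T) = -2/9 + (1/9)*(-5) = -2/9 - 5/9 = -7/9)
Y = -7/9 ≈ -0.77778
G = 361/4 (G = (-19/2)**2 = 361/4 ≈ 90.250)
G - Y = 361/4 - 1*(-7/9) = 361/4 + 7/9 = 3277/36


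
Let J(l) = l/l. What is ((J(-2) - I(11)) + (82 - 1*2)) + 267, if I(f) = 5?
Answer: 343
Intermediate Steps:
J(l) = 1
((J(-2) - I(11)) + (82 - 1*2)) + 267 = ((1 - 1*5) + (82 - 1*2)) + 267 = ((1 - 5) + (82 - 2)) + 267 = (-4 + 80) + 267 = 76 + 267 = 343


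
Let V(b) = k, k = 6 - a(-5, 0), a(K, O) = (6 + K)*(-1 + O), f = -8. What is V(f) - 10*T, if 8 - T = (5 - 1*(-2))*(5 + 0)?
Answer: 277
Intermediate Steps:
a(K, O) = (-1 + O)*(6 + K)
k = 7 (k = 6 - (-6 - 1*(-5) + 6*0 - 5*0) = 6 - (-6 + 5 + 0 + 0) = 6 - 1*(-1) = 6 + 1 = 7)
T = -27 (T = 8 - (5 - 1*(-2))*(5 + 0) = 8 - (5 + 2)*5 = 8 - 7*5 = 8 - 1*35 = 8 - 35 = -27)
V(b) = 7
V(f) - 10*T = 7 - 10*(-27) = 7 + 270 = 277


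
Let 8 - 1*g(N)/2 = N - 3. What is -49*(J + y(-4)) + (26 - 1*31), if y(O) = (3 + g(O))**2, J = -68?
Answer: -50034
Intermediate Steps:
g(N) = 22 - 2*N (g(N) = 16 - 2*(N - 3) = 16 - 2*(-3 + N) = 16 + (6 - 2*N) = 22 - 2*N)
y(O) = (25 - 2*O)**2 (y(O) = (3 + (22 - 2*O))**2 = (25 - 2*O)**2)
-49*(J + y(-4)) + (26 - 1*31) = -49*(-68 + (-25 + 2*(-4))**2) + (26 - 1*31) = -49*(-68 + (-25 - 8)**2) + (26 - 31) = -49*(-68 + (-33)**2) - 5 = -49*(-68 + 1089) - 5 = -49*1021 - 5 = -50029 - 5 = -50034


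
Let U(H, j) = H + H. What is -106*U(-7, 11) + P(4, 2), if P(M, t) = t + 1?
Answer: 1487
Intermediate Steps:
P(M, t) = 1 + t
U(H, j) = 2*H
-106*U(-7, 11) + P(4, 2) = -212*(-7) + (1 + 2) = -106*(-14) + 3 = 1484 + 3 = 1487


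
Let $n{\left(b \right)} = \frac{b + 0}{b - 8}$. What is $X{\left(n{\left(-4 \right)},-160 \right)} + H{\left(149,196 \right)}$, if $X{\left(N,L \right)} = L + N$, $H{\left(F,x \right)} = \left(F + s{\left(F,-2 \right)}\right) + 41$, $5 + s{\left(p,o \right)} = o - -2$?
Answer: $\frac{76}{3} \approx 25.333$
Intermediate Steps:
$s{\left(p,o \right)} = -3 + o$ ($s{\left(p,o \right)} = -5 + \left(o - -2\right) = -5 + \left(o + 2\right) = -5 + \left(2 + o\right) = -3 + o$)
$n{\left(b \right)} = \frac{b}{-8 + b}$
$H{\left(F,x \right)} = 36 + F$ ($H{\left(F,x \right)} = \left(F - 5\right) + 41 = \left(-5 + F\right) + 41 = 36 + F$)
$X{\left(n{\left(-4 \right)},-160 \right)} + H{\left(149,196 \right)} = \left(-160 - \frac{4}{-8 - 4}\right) + \left(36 + 149\right) = \left(-160 - \frac{4}{-12}\right) + 185 = \left(-160 - - \frac{1}{3}\right) + 185 = \left(-160 + \frac{1}{3}\right) + 185 = - \frac{479}{3} + 185 = \frac{76}{3}$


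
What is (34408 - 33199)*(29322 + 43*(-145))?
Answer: 27912183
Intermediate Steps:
(34408 - 33199)*(29322 + 43*(-145)) = 1209*(29322 - 6235) = 1209*23087 = 27912183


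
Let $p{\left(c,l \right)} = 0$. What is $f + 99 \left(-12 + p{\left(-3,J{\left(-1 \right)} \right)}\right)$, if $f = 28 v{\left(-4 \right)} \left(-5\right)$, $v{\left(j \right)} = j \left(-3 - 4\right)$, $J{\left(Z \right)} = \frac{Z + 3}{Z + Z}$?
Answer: $-5108$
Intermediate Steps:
$J{\left(Z \right)} = \frac{3 + Z}{2 Z}$
$v{\left(j \right)} = - 7 j$ ($v{\left(j \right)} = j \left(-7\right) = - 7 j$)
$f = -3920$ ($f = 28 \left(\left(-7\right) \left(-4\right)\right) \left(-5\right) = 28 \cdot 28 \left(-5\right) = 784 \left(-5\right) = -3920$)
$f + 99 \left(-12 + p{\left(-3,J{\left(-1 \right)} \right)}\right) = -3920 + 99 \left(-12 + 0\right) = -3920 + 99 \left(-12\right) = -3920 - 1188 = -5108$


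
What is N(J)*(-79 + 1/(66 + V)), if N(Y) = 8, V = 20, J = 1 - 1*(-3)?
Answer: -27172/43 ≈ -631.91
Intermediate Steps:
J = 4 (J = 1 + 3 = 4)
N(J)*(-79 + 1/(66 + V)) = 8*(-79 + 1/(66 + 20)) = 8*(-79 + 1/86) = 8*(-6793/86) = -27172/43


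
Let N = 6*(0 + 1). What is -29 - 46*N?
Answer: -305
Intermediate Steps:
N = 6 (N = 6*1 = 6)
-29 - 46*N = -29 - 46*6 = -29 - 276 = -305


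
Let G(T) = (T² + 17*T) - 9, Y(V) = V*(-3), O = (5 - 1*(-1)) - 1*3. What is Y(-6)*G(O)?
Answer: 918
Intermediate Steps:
O = 3 (O = (5 + 1) - 3 = 6 - 3 = 3)
Y(V) = -3*V
G(T) = -9 + T² + 17*T
Y(-6)*G(O) = (-3*(-6))*(-9 + 3² + 17*3) = 18*(-9 + 9 + 51) = 18*51 = 918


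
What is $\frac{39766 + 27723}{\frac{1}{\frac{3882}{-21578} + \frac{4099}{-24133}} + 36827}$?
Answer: $\frac{6145971091096}{3353436933391} \approx 1.8327$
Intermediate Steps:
$\frac{39766 + 27723}{\frac{1}{\frac{3882}{-21578} + \frac{4099}{-24133}} + 36827} = \frac{67489}{\frac{1}{3882 \left(- \frac{1}{21578}\right) + 4099 \left(- \frac{1}{24133}\right)} + 36827} = \frac{67489}{\frac{1}{- \frac{1941}{10789} - \frac{4099}{24133}} + 36827} = \frac{67489}{\frac{1}{- \frac{91066264}{260370937}} + 36827} = \frac{67489}{- \frac{260370937}{91066264} + 36827} = \frac{67489}{\frac{3353436933391}{91066264}} = 67489 \cdot \frac{91066264}{3353436933391} = \frac{6145971091096}{3353436933391}$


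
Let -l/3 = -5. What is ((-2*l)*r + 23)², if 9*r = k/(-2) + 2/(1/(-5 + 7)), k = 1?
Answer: 1156/9 ≈ 128.44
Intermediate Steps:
l = 15 (l = -3*(-5) = 15)
r = 7/18 (r = (1/(-2) + 2/(1/(-5 + 7)))/9 = (1*(-½) + 2/(1/2))/9 = (-½ + 2/(½))/9 = (-½ + 2*2)/9 = (-½ + 4)/9 = (⅑)*(7/2) = 7/18 ≈ 0.38889)
((-2*l)*r + 23)² = (-2*15*(7/18) + 23)² = (-30*7/18 + 23)² = (-35/3 + 23)² = (34/3)² = 1156/9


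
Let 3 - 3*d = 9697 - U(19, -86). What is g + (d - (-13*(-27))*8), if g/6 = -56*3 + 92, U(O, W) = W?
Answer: -6524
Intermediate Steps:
d = -3260 (d = 1 - (9697 - 1*(-86))/3 = 1 - (9697 + 86)/3 = 1 - 1/3*9783 = 1 - 3261 = -3260)
g = -456 (g = 6*(-56*3 + 92) = 6*(-168 + 92) = 6*(-76) = -456)
g + (d - (-13*(-27))*8) = -456 + (-3260 - (-13*(-27))*8) = -456 + (-3260 - 351*8) = -456 + (-3260 - 1*2808) = -456 + (-3260 - 2808) = -456 - 6068 = -6524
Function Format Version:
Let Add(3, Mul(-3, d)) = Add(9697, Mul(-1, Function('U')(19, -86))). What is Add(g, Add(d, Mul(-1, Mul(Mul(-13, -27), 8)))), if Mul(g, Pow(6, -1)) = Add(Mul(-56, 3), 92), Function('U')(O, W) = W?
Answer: -6524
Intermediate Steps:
d = -3260 (d = Add(1, Mul(Rational(-1, 3), Add(9697, Mul(-1, -86)))) = Add(1, Mul(Rational(-1, 3), Add(9697, 86))) = Add(1, Mul(Rational(-1, 3), 9783)) = Add(1, -3261) = -3260)
g = -456 (g = Mul(6, Add(Mul(-56, 3), 92)) = Mul(6, Add(-168, 92)) = Mul(6, -76) = -456)
Add(g, Add(d, Mul(-1, Mul(Mul(-13, -27), 8)))) = Add(-456, Add(-3260, Mul(-1, Mul(Mul(-13, -27), 8)))) = Add(-456, Add(-3260, Mul(-1, Mul(351, 8)))) = Add(-456, Add(-3260, Mul(-1, 2808))) = Add(-456, Add(-3260, -2808)) = Add(-456, -6068) = -6524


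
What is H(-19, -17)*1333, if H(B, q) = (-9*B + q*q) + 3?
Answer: 617179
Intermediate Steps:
H(B, q) = 3 + q² - 9*B (H(B, q) = (-9*B + q²) + 3 = (q² - 9*B) + 3 = 3 + q² - 9*B)
H(-19, -17)*1333 = (3 + (-17)² - 9*(-19))*1333 = (3 + 289 + 171)*1333 = 463*1333 = 617179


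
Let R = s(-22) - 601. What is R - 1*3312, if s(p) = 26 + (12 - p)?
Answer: -3853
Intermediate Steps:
s(p) = 38 - p
R = -541 (R = (38 - 1*(-22)) - 601 = (38 + 22) - 601 = 60 - 601 = -541)
R - 1*3312 = -541 - 1*3312 = -541 - 3312 = -3853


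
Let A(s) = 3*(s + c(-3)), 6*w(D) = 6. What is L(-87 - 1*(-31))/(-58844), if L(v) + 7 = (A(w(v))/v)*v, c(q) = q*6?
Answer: 29/29422 ≈ 0.00098566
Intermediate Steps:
c(q) = 6*q
w(D) = 1 (w(D) = (⅙)*6 = 1)
A(s) = -54 + 3*s (A(s) = 3*(s + 6*(-3)) = 3*(s - 18) = 3*(-18 + s) = -54 + 3*s)
L(v) = -58 (L(v) = -7 + ((-54 + 3*1)/v)*v = -7 + ((-54 + 3)/v)*v = -7 + (-51/v)*v = -7 - 51 = -58)
L(-87 - 1*(-31))/(-58844) = -58/(-58844) = -58*(-1/58844) = 29/29422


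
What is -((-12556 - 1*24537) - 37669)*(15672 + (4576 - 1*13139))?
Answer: 531483058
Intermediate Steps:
-((-12556 - 1*24537) - 37669)*(15672 + (4576 - 1*13139)) = -((-12556 - 24537) - 37669)*(15672 + (4576 - 13139)) = -(-37093 - 37669)*(15672 - 8563) = -(-74762)*7109 = -1*(-531483058) = 531483058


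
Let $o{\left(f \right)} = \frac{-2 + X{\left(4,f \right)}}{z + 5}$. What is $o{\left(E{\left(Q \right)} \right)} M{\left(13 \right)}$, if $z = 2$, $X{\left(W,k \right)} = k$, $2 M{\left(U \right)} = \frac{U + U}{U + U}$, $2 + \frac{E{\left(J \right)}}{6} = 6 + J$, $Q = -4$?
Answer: $- \frac{1}{7} \approx -0.14286$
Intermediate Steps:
$E{\left(J \right)} = 24 + 6 J$ ($E{\left(J \right)} = -12 + 6 \left(6 + J\right) = -12 + \left(36 + 6 J\right) = 24 + 6 J$)
$M{\left(U \right)} = \frac{1}{2}$ ($M{\left(U \right)} = \frac{\left(U + U\right) \frac{1}{U + U}}{2} = \frac{2 U \frac{1}{2 U}}{2} = \frac{1}{2} \cdot 1 = \frac{1}{2}$)
$o{\left(f \right)} = - \frac{2}{7} + \frac{f}{7}$ ($o{\left(f \right)} = \frac{-2 + f}{2 + 5} = \frac{-2 + f}{7} = \left(-2 + f\right) \frac{1}{7} = - \frac{2}{7} + \frac{f}{7}$)
$o{\left(E{\left(Q \right)} \right)} M{\left(13 \right)} = \left(- \frac{2}{7} + \frac{24 + 6 \left(-4\right)}{7}\right) \frac{1}{2} = \left(- \frac{2}{7} + \frac{24 - 24}{7}\right) \frac{1}{2} = \left(- \frac{2}{7} + \frac{1}{7} \cdot 0\right) \frac{1}{2} = \left(- \frac{2}{7} + 0\right) \frac{1}{2} = \left(- \frac{2}{7}\right) \frac{1}{2} = - \frac{1}{7}$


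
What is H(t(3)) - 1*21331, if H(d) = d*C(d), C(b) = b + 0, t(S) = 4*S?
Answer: -21187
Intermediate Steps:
C(b) = b
H(d) = d² (H(d) = d*d = d²)
H(t(3)) - 1*21331 = (4*3)² - 1*21331 = 12² - 21331 = 144 - 21331 = -21187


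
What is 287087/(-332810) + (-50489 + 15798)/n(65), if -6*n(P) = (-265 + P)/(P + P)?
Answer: -22513891378/166405 ≈ -1.3530e+5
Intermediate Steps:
n(P) = -(-265 + P)/(12*P) (n(P) = -(-265 + P)/(6*(P + P)) = -(-265 + P)/(6*(2*P)) = -(-265 + P)*1/(2*P)/6 = -(-265 + P)/(12*P))
287087/(-332810) + (-50489 + 15798)/n(65) = 287087/(-332810) + (-50489 + 15798)/(((1/12)*(265 - 1*65)/65)) = 287087*(-1/332810) - 34691*780/(265 - 65) = -287087/332810 - 34691/((1/12)*(1/65)*200) = -287087/332810 - 34691/10/39 = -287087/332810 - 34691*39/10 = -287087/332810 - 1352949/10 = -22513891378/166405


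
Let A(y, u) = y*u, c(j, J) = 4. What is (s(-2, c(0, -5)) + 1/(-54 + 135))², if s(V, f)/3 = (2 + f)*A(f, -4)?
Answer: 544148929/6561 ≈ 82937.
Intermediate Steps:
A(y, u) = u*y
s(V, f) = -12*f*(2 + f) (s(V, f) = 3*((2 + f)*(-4*f)) = 3*(-4*f*(2 + f)) = -12*f*(2 + f))
(s(-2, c(0, -5)) + 1/(-54 + 135))² = (-12*4*(2 + 4) + 1/(-54 + 135))² = (-12*4*6 + 1/81)² = (-288 + 1/81)² = (-23327/81)² = 544148929/6561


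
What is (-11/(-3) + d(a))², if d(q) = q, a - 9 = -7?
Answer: 289/9 ≈ 32.111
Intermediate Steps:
a = 2 (a = 9 - 7 = 2)
(-11/(-3) + d(a))² = (-11/(-3) + 2)² = (-11*(-⅓) + 2)² = (11/3 + 2)² = (17/3)² = 289/9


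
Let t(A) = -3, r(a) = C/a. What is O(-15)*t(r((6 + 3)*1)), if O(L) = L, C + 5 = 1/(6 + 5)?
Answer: 45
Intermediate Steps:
C = -54/11 (C = -5 + 1/(6 + 5) = -5 + 1/11 = -54/11 ≈ -4.9091)
r(a) = -54/(11*a)
O(-15)*t(r((6 + 3)*1)) = -15*(-3) = 45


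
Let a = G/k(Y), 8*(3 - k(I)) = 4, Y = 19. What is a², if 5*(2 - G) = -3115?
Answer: 62500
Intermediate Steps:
k(I) = 5/2 (k(I) = 3 - ⅛*4 = 3 - ½ = 5/2)
G = 625 (G = 2 - ⅕*(-3115) = 2 + 623 = 625)
a = 250 (a = 625/(5/2) = 625*(⅖) = 250)
a² = 250² = 62500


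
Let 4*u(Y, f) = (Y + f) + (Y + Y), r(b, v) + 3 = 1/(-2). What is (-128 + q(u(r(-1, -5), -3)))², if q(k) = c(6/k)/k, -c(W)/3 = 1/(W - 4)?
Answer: 2775556/169 ≈ 16423.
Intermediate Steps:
r(b, v) = -7/2 (r(b, v) = -3 + 1/(-2) = -3 - ½ = -7/2)
c(W) = -3/(-4 + W) (c(W) = -3/(W - 4) = -3/(-4 + W))
u(Y, f) = f/4 + 3*Y/4 (u(Y, f) = ((Y + f) + (Y + Y))/4 = ((Y + f) + 2*Y)/4 = (f + 3*Y)/4 = f/4 + 3*Y/4)
q(k) = -3/(k*(-4 + 6/k)) (q(k) = (-3/(-4 + 6/k))/k = -3/(k*(-4 + 6/k)))
(-128 + q(u(r(-1, -5), -3)))² = (-128 + 3/(2*(-3 + 2*((¼)*(-3) + (¾)*(-7/2)))))² = (-128 + 3/(2*(-3 + 2*(-¾ - 21/8))))² = (-128 + 3/(2*(-3 + 2*(-27/8))))² = (-128 + 3/(2*(-3 - 27/4)))² = (-128 + 3/(2*(-39/4)))² = (-128 + (3/2)*(-4/39))² = (-128 - 2/13)² = (-1666/13)² = 2775556/169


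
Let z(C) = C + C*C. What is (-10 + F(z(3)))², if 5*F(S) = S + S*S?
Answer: 11236/25 ≈ 449.44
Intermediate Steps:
z(C) = C + C²
F(S) = S/5 + S²/5 (F(S) = (S + S*S)/5 = (S + S²)/5 = S/5 + S²/5)
(-10 + F(z(3)))² = (-10 + (3*(1 + 3))*(1 + 3*(1 + 3))/5)² = (-10 + (3*4)*(1 + 3*4)/5)² = (-10 + (⅕)*12*(1 + 12))² = (-10 + (⅕)*12*13)² = (-10 + 156/5)² = (106/5)² = 11236/25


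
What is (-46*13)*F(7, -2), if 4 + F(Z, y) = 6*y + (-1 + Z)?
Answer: 5980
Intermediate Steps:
F(Z, y) = -5 + Z + 6*y (F(Z, y) = -4 + (6*y + (-1 + Z)) = -4 + (-1 + Z + 6*y) = -5 + Z + 6*y)
(-46*13)*F(7, -2) = (-46*13)*(-5 + 7 + 6*(-2)) = -598*(-5 + 7 - 12) = -598*(-10) = 5980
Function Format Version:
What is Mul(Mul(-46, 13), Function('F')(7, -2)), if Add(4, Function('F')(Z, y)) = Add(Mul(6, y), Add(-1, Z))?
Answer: 5980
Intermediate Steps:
Function('F')(Z, y) = Add(-5, Z, Mul(6, y)) (Function('F')(Z, y) = Add(-4, Add(Mul(6, y), Add(-1, Z))) = Add(-4, Add(-1, Z, Mul(6, y))) = Add(-5, Z, Mul(6, y)))
Mul(Mul(-46, 13), Function('F')(7, -2)) = Mul(Mul(-46, 13), Add(-5, 7, Mul(6, -2))) = Mul(-598, Add(-5, 7, -12)) = Mul(-598, -10) = 5980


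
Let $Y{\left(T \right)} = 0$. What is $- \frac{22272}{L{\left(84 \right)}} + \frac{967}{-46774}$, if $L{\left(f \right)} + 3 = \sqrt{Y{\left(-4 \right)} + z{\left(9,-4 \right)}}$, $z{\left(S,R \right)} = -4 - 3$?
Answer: $\frac{195327257}{46774} + 1392 i \sqrt{7} \approx 4176.0 + 3682.9 i$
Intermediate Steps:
$z{\left(S,R \right)} = -7$ ($z{\left(S,R \right)} = -4 - 3 = -7$)
$L{\left(f \right)} = -3 + i \sqrt{7}$ ($L{\left(f \right)} = -3 + \sqrt{0 - 7} = -3 + \sqrt{-7} = -3 + i \sqrt{7}$)
$- \frac{22272}{L{\left(84 \right)}} + \frac{967}{-46774} = - \frac{22272}{-3 + i \sqrt{7}} + \frac{967}{-46774} = - \frac{22272}{-3 + i \sqrt{7}} + 967 \left(- \frac{1}{46774}\right) = - \frac{22272}{-3 + i \sqrt{7}} - \frac{967}{46774} = - \frac{967}{46774} - \frac{22272}{-3 + i \sqrt{7}}$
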